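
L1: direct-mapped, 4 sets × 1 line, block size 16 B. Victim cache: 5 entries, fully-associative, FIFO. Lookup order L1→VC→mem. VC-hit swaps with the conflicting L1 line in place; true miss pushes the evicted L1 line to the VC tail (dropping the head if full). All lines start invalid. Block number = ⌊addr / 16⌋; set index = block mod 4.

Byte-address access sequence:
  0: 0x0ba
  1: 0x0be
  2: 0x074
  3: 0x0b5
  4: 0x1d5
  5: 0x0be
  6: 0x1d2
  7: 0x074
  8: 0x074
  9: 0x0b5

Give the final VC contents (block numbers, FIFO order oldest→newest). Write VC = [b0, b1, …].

VC = [7]

  [0] addr=0xba blk=11 s=3: MISS | VC []
  [1] addr=0xbe blk=11 s=3: L1-HIT | VC []
  [2] addr=0x74 blk=7 s=3: MISS | VC [11]
  [3] addr=0xb5 blk=11 s=3: VC-HIT | VC [7]
  [4] addr=0x1d5 blk=29 s=1: MISS | VC [7]
  [5] addr=0xbe blk=11 s=3: L1-HIT | VC [7]
  [6] addr=0x1d2 blk=29 s=1: L1-HIT | VC [7]
  [7] addr=0x74 blk=7 s=3: VC-HIT | VC [11]
  [8] addr=0x74 blk=7 s=3: L1-HIT | VC [11]
  [9] addr=0xb5 blk=11 s=3: VC-HIT | VC [7]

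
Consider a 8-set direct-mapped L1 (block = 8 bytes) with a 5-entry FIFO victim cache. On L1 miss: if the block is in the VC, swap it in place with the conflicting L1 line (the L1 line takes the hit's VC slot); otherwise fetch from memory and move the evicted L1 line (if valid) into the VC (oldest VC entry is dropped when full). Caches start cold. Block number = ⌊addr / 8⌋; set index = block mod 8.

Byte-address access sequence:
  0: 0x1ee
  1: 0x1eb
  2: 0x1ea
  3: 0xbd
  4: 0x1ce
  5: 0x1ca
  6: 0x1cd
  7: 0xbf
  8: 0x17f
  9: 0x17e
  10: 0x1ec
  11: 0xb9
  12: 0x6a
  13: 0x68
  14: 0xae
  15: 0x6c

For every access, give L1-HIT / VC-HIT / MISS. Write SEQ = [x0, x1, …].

#0 0x1ee→b61/s5 MISS; vc=[]
#1 0x1eb→b61/s5 L1-HIT; vc=[]
#2 0x1ea→b61/s5 L1-HIT; vc=[]
#3 0xbd→b23/s7 MISS; vc=[]
#4 0x1ce→b57/s1 MISS; vc=[]
#5 0x1ca→b57/s1 L1-HIT; vc=[]
#6 0x1cd→b57/s1 L1-HIT; vc=[]
#7 0xbf→b23/s7 L1-HIT; vc=[]
#8 0x17f→b47/s7 MISS; vc=[23]
#9 0x17e→b47/s7 L1-HIT; vc=[23]
#10 0x1ec→b61/s5 L1-HIT; vc=[23]
#11 0xb9→b23/s7 VC-HIT; vc=[47]
#12 0x6a→b13/s5 MISS; vc=[47,61]
#13 0x68→b13/s5 L1-HIT; vc=[47,61]
#14 0xae→b21/s5 MISS; vc=[47,61,13]
#15 0x6c→b13/s5 VC-HIT; vc=[47,61,21]

SEQ = [MISS, L1-HIT, L1-HIT, MISS, MISS, L1-HIT, L1-HIT, L1-HIT, MISS, L1-HIT, L1-HIT, VC-HIT, MISS, L1-HIT, MISS, VC-HIT]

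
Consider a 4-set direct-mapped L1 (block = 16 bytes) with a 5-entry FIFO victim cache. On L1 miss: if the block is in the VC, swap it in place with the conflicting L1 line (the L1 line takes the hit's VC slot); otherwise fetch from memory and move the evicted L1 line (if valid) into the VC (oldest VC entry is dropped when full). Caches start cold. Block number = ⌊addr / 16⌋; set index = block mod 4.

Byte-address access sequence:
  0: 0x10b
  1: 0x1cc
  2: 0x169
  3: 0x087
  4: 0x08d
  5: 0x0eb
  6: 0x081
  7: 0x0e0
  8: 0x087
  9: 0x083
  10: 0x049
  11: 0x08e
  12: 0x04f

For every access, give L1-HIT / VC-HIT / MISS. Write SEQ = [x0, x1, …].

  [0] addr=0x10b blk=16 s=0: MISS | VC []
  [1] addr=0x1cc blk=28 s=0: MISS | VC [16]
  [2] addr=0x169 blk=22 s=2: MISS | VC [16]
  [3] addr=0x87 blk=8 s=0: MISS | VC [16, 28]
  [4] addr=0x8d blk=8 s=0: L1-HIT | VC [16, 28]
  [5] addr=0xeb blk=14 s=2: MISS | VC [16, 28, 22]
  [6] addr=0x81 blk=8 s=0: L1-HIT | VC [16, 28, 22]
  [7] addr=0xe0 blk=14 s=2: L1-HIT | VC [16, 28, 22]
  [8] addr=0x87 blk=8 s=0: L1-HIT | VC [16, 28, 22]
  [9] addr=0x83 blk=8 s=0: L1-HIT | VC [16, 28, 22]
  [10] addr=0x49 blk=4 s=0: MISS | VC [16, 28, 22, 8]
  [11] addr=0x8e blk=8 s=0: VC-HIT | VC [16, 28, 22, 4]
  [12] addr=0x4f blk=4 s=0: VC-HIT | VC [16, 28, 22, 8]

SEQ = [MISS, MISS, MISS, MISS, L1-HIT, MISS, L1-HIT, L1-HIT, L1-HIT, L1-HIT, MISS, VC-HIT, VC-HIT]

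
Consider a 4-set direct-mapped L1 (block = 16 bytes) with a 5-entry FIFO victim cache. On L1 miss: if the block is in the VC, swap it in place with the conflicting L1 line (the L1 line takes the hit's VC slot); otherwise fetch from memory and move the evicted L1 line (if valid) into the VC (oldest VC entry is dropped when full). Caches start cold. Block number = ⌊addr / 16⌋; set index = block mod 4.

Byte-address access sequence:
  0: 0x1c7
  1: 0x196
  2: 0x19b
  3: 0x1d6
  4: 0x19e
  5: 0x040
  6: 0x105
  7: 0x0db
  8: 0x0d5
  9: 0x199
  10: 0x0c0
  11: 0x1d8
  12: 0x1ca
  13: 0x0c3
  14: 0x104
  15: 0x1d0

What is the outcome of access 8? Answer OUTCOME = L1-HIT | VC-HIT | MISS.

OUTCOME = L1-HIT

#0 0x1c7→b28/s0 MISS; vc=[]
#1 0x196→b25/s1 MISS; vc=[]
#2 0x19b→b25/s1 L1-HIT; vc=[]
#3 0x1d6→b29/s1 MISS; vc=[25]
#4 0x19e→b25/s1 VC-HIT; vc=[29]
#5 0x40→b4/s0 MISS; vc=[29,28]
#6 0x105→b16/s0 MISS; vc=[29,28,4]
#7 0xdb→b13/s1 MISS; vc=[29,28,4,25]
#8 0xd5→b13/s1 L1-HIT; vc=[29,28,4,25]
#9 0x199→b25/s1 VC-HIT; vc=[29,28,4,13]
#10 0xc0→b12/s0 MISS; vc=[29,28,4,13,16]
#11 0x1d8→b29/s1 VC-HIT; vc=[25,28,4,13,16]
#12 0x1ca→b28/s0 VC-HIT; vc=[25,12,4,13,16]
#13 0xc3→b12/s0 VC-HIT; vc=[25,28,4,13,16]
#14 0x104→b16/s0 VC-HIT; vc=[25,28,4,13,12]
#15 0x1d0→b29/s1 L1-HIT; vc=[25,28,4,13,12]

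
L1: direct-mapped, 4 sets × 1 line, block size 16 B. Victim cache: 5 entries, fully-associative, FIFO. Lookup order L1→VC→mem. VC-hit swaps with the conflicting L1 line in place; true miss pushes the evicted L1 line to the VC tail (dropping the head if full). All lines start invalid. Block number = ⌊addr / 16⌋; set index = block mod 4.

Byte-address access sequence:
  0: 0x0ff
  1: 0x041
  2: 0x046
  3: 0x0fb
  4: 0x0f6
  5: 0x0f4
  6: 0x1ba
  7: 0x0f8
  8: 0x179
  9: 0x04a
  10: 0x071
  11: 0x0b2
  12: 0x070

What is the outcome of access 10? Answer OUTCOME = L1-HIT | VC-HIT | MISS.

OUTCOME = MISS

0: 0xff (blk 15, set 3) → MISS  vc=[]
1: 0x41 (blk 4, set 0) → MISS  vc=[]
2: 0x46 (blk 4, set 0) → L1-HIT  vc=[]
3: 0xfb (blk 15, set 3) → L1-HIT  vc=[]
4: 0xf6 (blk 15, set 3) → L1-HIT  vc=[]
5: 0xf4 (blk 15, set 3) → L1-HIT  vc=[]
6: 0x1ba (blk 27, set 3) → MISS  vc=[15]
7: 0xf8 (blk 15, set 3) → VC-HIT  vc=[27]
8: 0x179 (blk 23, set 3) → MISS  vc=[27, 15]
9: 0x4a (blk 4, set 0) → L1-HIT  vc=[27, 15]
10: 0x71 (blk 7, set 3) → MISS  vc=[27, 15, 23]
11: 0xb2 (blk 11, set 3) → MISS  vc=[27, 15, 23, 7]
12: 0x70 (blk 7, set 3) → VC-HIT  vc=[27, 15, 23, 11]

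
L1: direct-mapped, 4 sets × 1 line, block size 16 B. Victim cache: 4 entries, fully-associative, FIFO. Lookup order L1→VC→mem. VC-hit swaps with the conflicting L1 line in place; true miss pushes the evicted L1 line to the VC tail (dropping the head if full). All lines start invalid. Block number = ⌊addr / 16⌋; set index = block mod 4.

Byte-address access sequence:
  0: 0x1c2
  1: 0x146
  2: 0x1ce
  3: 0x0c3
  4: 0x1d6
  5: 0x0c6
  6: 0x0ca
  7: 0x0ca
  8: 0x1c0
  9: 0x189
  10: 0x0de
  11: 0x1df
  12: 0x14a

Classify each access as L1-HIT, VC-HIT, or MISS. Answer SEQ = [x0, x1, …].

SEQ = [MISS, MISS, VC-HIT, MISS, MISS, L1-HIT, L1-HIT, L1-HIT, VC-HIT, MISS, MISS, VC-HIT, VC-HIT]

#0 0x1c2→b28/s0 MISS; vc=[]
#1 0x146→b20/s0 MISS; vc=[28]
#2 0x1ce→b28/s0 VC-HIT; vc=[20]
#3 0xc3→b12/s0 MISS; vc=[20,28]
#4 0x1d6→b29/s1 MISS; vc=[20,28]
#5 0xc6→b12/s0 L1-HIT; vc=[20,28]
#6 0xca→b12/s0 L1-HIT; vc=[20,28]
#7 0xca→b12/s0 L1-HIT; vc=[20,28]
#8 0x1c0→b28/s0 VC-HIT; vc=[20,12]
#9 0x189→b24/s0 MISS; vc=[20,12,28]
#10 0xde→b13/s1 MISS; vc=[20,12,28,29]
#11 0x1df→b29/s1 VC-HIT; vc=[20,12,28,13]
#12 0x14a→b20/s0 VC-HIT; vc=[24,12,28,13]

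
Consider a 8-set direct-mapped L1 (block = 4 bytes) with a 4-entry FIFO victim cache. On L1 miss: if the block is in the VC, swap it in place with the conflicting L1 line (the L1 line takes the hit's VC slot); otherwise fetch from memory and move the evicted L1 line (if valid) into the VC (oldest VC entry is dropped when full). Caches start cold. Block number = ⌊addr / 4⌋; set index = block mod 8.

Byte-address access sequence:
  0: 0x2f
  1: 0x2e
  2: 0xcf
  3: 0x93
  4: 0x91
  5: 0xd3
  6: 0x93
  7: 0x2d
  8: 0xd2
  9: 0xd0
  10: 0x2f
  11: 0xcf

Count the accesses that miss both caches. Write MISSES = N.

MISSES = 4

0: 0x2f (blk 11, set 3) → MISS  vc=[]
1: 0x2e (blk 11, set 3) → L1-HIT  vc=[]
2: 0xcf (blk 51, set 3) → MISS  vc=[11]
3: 0x93 (blk 36, set 4) → MISS  vc=[11]
4: 0x91 (blk 36, set 4) → L1-HIT  vc=[11]
5: 0xd3 (blk 52, set 4) → MISS  vc=[11, 36]
6: 0x93 (blk 36, set 4) → VC-HIT  vc=[11, 52]
7: 0x2d (blk 11, set 3) → VC-HIT  vc=[51, 52]
8: 0xd2 (blk 52, set 4) → VC-HIT  vc=[51, 36]
9: 0xd0 (blk 52, set 4) → L1-HIT  vc=[51, 36]
10: 0x2f (blk 11, set 3) → L1-HIT  vc=[51, 36]
11: 0xcf (blk 51, set 3) → VC-HIT  vc=[11, 36]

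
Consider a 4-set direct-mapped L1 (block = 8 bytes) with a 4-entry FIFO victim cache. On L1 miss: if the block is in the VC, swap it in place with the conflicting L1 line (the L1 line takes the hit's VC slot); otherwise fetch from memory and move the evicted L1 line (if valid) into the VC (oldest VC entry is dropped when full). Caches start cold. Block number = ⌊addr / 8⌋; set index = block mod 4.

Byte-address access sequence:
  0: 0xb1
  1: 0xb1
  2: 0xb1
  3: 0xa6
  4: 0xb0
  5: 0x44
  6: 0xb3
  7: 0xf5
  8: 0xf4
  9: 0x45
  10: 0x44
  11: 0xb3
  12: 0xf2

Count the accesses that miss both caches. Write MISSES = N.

MISSES = 4

  [0] addr=0xb1 blk=22 s=2: MISS | VC []
  [1] addr=0xb1 blk=22 s=2: L1-HIT | VC []
  [2] addr=0xb1 blk=22 s=2: L1-HIT | VC []
  [3] addr=0xa6 blk=20 s=0: MISS | VC []
  [4] addr=0xb0 blk=22 s=2: L1-HIT | VC []
  [5] addr=0x44 blk=8 s=0: MISS | VC [20]
  [6] addr=0xb3 blk=22 s=2: L1-HIT | VC [20]
  [7] addr=0xf5 blk=30 s=2: MISS | VC [20, 22]
  [8] addr=0xf4 blk=30 s=2: L1-HIT | VC [20, 22]
  [9] addr=0x45 blk=8 s=0: L1-HIT | VC [20, 22]
  [10] addr=0x44 blk=8 s=0: L1-HIT | VC [20, 22]
  [11] addr=0xb3 blk=22 s=2: VC-HIT | VC [20, 30]
  [12] addr=0xf2 blk=30 s=2: VC-HIT | VC [20, 22]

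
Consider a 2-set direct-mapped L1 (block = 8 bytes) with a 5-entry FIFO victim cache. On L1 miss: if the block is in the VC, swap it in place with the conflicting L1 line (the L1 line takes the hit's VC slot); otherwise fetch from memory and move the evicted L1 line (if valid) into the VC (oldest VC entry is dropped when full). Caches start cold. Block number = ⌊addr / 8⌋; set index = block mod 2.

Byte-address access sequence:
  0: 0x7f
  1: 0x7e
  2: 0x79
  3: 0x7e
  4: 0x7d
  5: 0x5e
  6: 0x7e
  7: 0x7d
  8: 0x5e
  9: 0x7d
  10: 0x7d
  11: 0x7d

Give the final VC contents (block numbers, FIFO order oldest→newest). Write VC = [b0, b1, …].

#0 0x7f→b15/s1 MISS; vc=[]
#1 0x7e→b15/s1 L1-HIT; vc=[]
#2 0x79→b15/s1 L1-HIT; vc=[]
#3 0x7e→b15/s1 L1-HIT; vc=[]
#4 0x7d→b15/s1 L1-HIT; vc=[]
#5 0x5e→b11/s1 MISS; vc=[15]
#6 0x7e→b15/s1 VC-HIT; vc=[11]
#7 0x7d→b15/s1 L1-HIT; vc=[11]
#8 0x5e→b11/s1 VC-HIT; vc=[15]
#9 0x7d→b15/s1 VC-HIT; vc=[11]
#10 0x7d→b15/s1 L1-HIT; vc=[11]
#11 0x7d→b15/s1 L1-HIT; vc=[11]

VC = [11]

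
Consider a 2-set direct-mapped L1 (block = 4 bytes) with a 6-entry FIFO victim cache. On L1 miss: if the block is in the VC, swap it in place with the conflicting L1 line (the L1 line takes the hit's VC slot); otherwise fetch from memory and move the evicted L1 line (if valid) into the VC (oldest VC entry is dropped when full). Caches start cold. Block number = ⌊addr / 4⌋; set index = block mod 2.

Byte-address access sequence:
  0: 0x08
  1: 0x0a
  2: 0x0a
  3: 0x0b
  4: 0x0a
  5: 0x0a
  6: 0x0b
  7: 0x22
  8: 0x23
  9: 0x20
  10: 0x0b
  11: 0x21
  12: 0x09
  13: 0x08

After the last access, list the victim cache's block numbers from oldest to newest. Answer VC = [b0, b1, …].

  [0] addr=0x8 blk=2 s=0: MISS | VC []
  [1] addr=0xa blk=2 s=0: L1-HIT | VC []
  [2] addr=0xa blk=2 s=0: L1-HIT | VC []
  [3] addr=0xb blk=2 s=0: L1-HIT | VC []
  [4] addr=0xa blk=2 s=0: L1-HIT | VC []
  [5] addr=0xa blk=2 s=0: L1-HIT | VC []
  [6] addr=0xb blk=2 s=0: L1-HIT | VC []
  [7] addr=0x22 blk=8 s=0: MISS | VC [2]
  [8] addr=0x23 blk=8 s=0: L1-HIT | VC [2]
  [9] addr=0x20 blk=8 s=0: L1-HIT | VC [2]
  [10] addr=0xb blk=2 s=0: VC-HIT | VC [8]
  [11] addr=0x21 blk=8 s=0: VC-HIT | VC [2]
  [12] addr=0x9 blk=2 s=0: VC-HIT | VC [8]
  [13] addr=0x8 blk=2 s=0: L1-HIT | VC [8]

VC = [8]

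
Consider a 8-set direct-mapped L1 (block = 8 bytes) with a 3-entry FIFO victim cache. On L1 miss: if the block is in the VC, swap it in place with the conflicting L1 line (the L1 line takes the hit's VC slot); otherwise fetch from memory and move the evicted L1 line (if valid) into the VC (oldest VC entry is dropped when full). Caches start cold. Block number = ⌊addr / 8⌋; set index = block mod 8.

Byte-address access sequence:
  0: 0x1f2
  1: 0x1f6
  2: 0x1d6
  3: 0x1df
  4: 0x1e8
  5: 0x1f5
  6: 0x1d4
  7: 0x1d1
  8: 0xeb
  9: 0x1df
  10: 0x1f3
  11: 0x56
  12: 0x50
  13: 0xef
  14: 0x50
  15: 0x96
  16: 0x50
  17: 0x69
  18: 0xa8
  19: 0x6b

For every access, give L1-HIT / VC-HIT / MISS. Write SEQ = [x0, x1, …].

#0 0x1f2→b62/s6 MISS; vc=[]
#1 0x1f6→b62/s6 L1-HIT; vc=[]
#2 0x1d6→b58/s2 MISS; vc=[]
#3 0x1df→b59/s3 MISS; vc=[]
#4 0x1e8→b61/s5 MISS; vc=[]
#5 0x1f5→b62/s6 L1-HIT; vc=[]
#6 0x1d4→b58/s2 L1-HIT; vc=[]
#7 0x1d1→b58/s2 L1-HIT; vc=[]
#8 0xeb→b29/s5 MISS; vc=[61]
#9 0x1df→b59/s3 L1-HIT; vc=[61]
#10 0x1f3→b62/s6 L1-HIT; vc=[61]
#11 0x56→b10/s2 MISS; vc=[61,58]
#12 0x50→b10/s2 L1-HIT; vc=[61,58]
#13 0xef→b29/s5 L1-HIT; vc=[61,58]
#14 0x50→b10/s2 L1-HIT; vc=[61,58]
#15 0x96→b18/s2 MISS; vc=[61,58,10]
#16 0x50→b10/s2 VC-HIT; vc=[61,58,18]
#17 0x69→b13/s5 MISS; vc=[58,18,29]
#18 0xa8→b21/s5 MISS; vc=[18,29,13]
#19 0x6b→b13/s5 VC-HIT; vc=[18,29,21]

SEQ = [MISS, L1-HIT, MISS, MISS, MISS, L1-HIT, L1-HIT, L1-HIT, MISS, L1-HIT, L1-HIT, MISS, L1-HIT, L1-HIT, L1-HIT, MISS, VC-HIT, MISS, MISS, VC-HIT]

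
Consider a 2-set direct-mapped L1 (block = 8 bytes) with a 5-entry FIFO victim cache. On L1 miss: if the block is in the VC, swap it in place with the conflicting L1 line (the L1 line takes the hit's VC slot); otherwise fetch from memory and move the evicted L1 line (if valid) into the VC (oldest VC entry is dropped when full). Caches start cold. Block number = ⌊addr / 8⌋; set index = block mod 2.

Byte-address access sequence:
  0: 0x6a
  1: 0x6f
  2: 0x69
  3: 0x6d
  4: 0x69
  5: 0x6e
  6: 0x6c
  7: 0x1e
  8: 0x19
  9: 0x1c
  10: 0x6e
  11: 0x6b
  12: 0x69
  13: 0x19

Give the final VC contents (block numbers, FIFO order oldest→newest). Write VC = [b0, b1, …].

0: 0x6a (blk 13, set 1) → MISS  vc=[]
1: 0x6f (blk 13, set 1) → L1-HIT  vc=[]
2: 0x69 (blk 13, set 1) → L1-HIT  vc=[]
3: 0x6d (blk 13, set 1) → L1-HIT  vc=[]
4: 0x69 (blk 13, set 1) → L1-HIT  vc=[]
5: 0x6e (blk 13, set 1) → L1-HIT  vc=[]
6: 0x6c (blk 13, set 1) → L1-HIT  vc=[]
7: 0x1e (blk 3, set 1) → MISS  vc=[13]
8: 0x19 (blk 3, set 1) → L1-HIT  vc=[13]
9: 0x1c (blk 3, set 1) → L1-HIT  vc=[13]
10: 0x6e (blk 13, set 1) → VC-HIT  vc=[3]
11: 0x6b (blk 13, set 1) → L1-HIT  vc=[3]
12: 0x69 (blk 13, set 1) → L1-HIT  vc=[3]
13: 0x19 (blk 3, set 1) → VC-HIT  vc=[13]

VC = [13]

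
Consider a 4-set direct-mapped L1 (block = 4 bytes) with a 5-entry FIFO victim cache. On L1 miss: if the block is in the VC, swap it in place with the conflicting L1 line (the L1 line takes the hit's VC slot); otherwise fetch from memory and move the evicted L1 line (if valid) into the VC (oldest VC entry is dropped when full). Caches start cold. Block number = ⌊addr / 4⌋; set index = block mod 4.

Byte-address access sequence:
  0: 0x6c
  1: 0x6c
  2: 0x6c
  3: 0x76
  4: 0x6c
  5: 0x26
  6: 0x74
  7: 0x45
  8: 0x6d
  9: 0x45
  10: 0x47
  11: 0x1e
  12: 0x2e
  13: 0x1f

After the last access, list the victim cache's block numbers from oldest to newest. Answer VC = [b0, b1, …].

VC = [9, 29, 27, 11]

#0 0x6c→b27/s3 MISS; vc=[]
#1 0x6c→b27/s3 L1-HIT; vc=[]
#2 0x6c→b27/s3 L1-HIT; vc=[]
#3 0x76→b29/s1 MISS; vc=[]
#4 0x6c→b27/s3 L1-HIT; vc=[]
#5 0x26→b9/s1 MISS; vc=[29]
#6 0x74→b29/s1 VC-HIT; vc=[9]
#7 0x45→b17/s1 MISS; vc=[9,29]
#8 0x6d→b27/s3 L1-HIT; vc=[9,29]
#9 0x45→b17/s1 L1-HIT; vc=[9,29]
#10 0x47→b17/s1 L1-HIT; vc=[9,29]
#11 0x1e→b7/s3 MISS; vc=[9,29,27]
#12 0x2e→b11/s3 MISS; vc=[9,29,27,7]
#13 0x1f→b7/s3 VC-HIT; vc=[9,29,27,11]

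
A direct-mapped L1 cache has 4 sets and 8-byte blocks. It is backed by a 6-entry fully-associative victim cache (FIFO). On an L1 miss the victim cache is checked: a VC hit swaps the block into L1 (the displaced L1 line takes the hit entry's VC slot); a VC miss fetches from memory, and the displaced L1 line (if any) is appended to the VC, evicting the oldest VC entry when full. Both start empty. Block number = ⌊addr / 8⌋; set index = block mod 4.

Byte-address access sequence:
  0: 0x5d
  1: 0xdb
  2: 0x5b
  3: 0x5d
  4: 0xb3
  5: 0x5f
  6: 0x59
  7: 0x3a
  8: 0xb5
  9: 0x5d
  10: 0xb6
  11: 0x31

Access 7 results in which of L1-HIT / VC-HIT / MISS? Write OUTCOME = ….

OUTCOME = MISS

0: 0x5d (blk 11, set 3) → MISS  vc=[]
1: 0xdb (blk 27, set 3) → MISS  vc=[11]
2: 0x5b (blk 11, set 3) → VC-HIT  vc=[27]
3: 0x5d (blk 11, set 3) → L1-HIT  vc=[27]
4: 0xb3 (blk 22, set 2) → MISS  vc=[27]
5: 0x5f (blk 11, set 3) → L1-HIT  vc=[27]
6: 0x59 (blk 11, set 3) → L1-HIT  vc=[27]
7: 0x3a (blk 7, set 3) → MISS  vc=[27, 11]
8: 0xb5 (blk 22, set 2) → L1-HIT  vc=[27, 11]
9: 0x5d (blk 11, set 3) → VC-HIT  vc=[27, 7]
10: 0xb6 (blk 22, set 2) → L1-HIT  vc=[27, 7]
11: 0x31 (blk 6, set 2) → MISS  vc=[27, 7, 22]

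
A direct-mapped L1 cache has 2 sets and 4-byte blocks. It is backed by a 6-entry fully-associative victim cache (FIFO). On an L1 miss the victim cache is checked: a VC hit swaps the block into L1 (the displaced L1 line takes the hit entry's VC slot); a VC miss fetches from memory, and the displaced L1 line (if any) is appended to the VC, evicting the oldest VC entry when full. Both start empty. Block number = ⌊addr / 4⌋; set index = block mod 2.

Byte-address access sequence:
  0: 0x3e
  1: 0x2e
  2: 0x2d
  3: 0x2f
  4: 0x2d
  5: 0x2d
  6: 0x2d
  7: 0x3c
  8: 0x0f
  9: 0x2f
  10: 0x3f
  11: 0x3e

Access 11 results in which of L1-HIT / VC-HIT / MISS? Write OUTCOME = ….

  [0] addr=0x3e blk=15 s=1: MISS | VC []
  [1] addr=0x2e blk=11 s=1: MISS | VC [15]
  [2] addr=0x2d blk=11 s=1: L1-HIT | VC [15]
  [3] addr=0x2f blk=11 s=1: L1-HIT | VC [15]
  [4] addr=0x2d blk=11 s=1: L1-HIT | VC [15]
  [5] addr=0x2d blk=11 s=1: L1-HIT | VC [15]
  [6] addr=0x2d blk=11 s=1: L1-HIT | VC [15]
  [7] addr=0x3c blk=15 s=1: VC-HIT | VC [11]
  [8] addr=0xf blk=3 s=1: MISS | VC [11, 15]
  [9] addr=0x2f blk=11 s=1: VC-HIT | VC [3, 15]
  [10] addr=0x3f blk=15 s=1: VC-HIT | VC [3, 11]
  [11] addr=0x3e blk=15 s=1: L1-HIT | VC [3, 11]

OUTCOME = L1-HIT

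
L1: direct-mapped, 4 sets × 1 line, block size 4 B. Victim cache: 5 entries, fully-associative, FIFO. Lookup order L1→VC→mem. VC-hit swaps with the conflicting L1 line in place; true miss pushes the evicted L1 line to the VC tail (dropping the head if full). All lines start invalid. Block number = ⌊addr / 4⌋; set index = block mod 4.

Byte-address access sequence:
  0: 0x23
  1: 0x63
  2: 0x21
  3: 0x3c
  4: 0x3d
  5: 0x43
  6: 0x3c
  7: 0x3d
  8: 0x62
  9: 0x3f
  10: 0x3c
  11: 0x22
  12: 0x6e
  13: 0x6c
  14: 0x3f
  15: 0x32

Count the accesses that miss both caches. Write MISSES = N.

  [0] addr=0x23 blk=8 s=0: MISS | VC []
  [1] addr=0x63 blk=24 s=0: MISS | VC [8]
  [2] addr=0x21 blk=8 s=0: VC-HIT | VC [24]
  [3] addr=0x3c blk=15 s=3: MISS | VC [24]
  [4] addr=0x3d blk=15 s=3: L1-HIT | VC [24]
  [5] addr=0x43 blk=16 s=0: MISS | VC [24, 8]
  [6] addr=0x3c blk=15 s=3: L1-HIT | VC [24, 8]
  [7] addr=0x3d blk=15 s=3: L1-HIT | VC [24, 8]
  [8] addr=0x62 blk=24 s=0: VC-HIT | VC [16, 8]
  [9] addr=0x3f blk=15 s=3: L1-HIT | VC [16, 8]
  [10] addr=0x3c blk=15 s=3: L1-HIT | VC [16, 8]
  [11] addr=0x22 blk=8 s=0: VC-HIT | VC [16, 24]
  [12] addr=0x6e blk=27 s=3: MISS | VC [16, 24, 15]
  [13] addr=0x6c blk=27 s=3: L1-HIT | VC [16, 24, 15]
  [14] addr=0x3f blk=15 s=3: VC-HIT | VC [16, 24, 27]
  [15] addr=0x32 blk=12 s=0: MISS | VC [16, 24, 27, 8]

MISSES = 6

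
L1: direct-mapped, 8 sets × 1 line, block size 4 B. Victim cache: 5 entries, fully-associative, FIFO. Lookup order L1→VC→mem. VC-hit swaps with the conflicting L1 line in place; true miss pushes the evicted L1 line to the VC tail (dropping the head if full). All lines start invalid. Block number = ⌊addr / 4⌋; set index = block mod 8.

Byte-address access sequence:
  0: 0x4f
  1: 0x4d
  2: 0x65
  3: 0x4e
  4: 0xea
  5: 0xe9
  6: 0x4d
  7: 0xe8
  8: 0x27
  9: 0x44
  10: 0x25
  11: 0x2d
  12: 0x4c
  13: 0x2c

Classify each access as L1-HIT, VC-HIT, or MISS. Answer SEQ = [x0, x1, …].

  [0] addr=0x4f blk=19 s=3: MISS | VC []
  [1] addr=0x4d blk=19 s=3: L1-HIT | VC []
  [2] addr=0x65 blk=25 s=1: MISS | VC []
  [3] addr=0x4e blk=19 s=3: L1-HIT | VC []
  [4] addr=0xea blk=58 s=2: MISS | VC []
  [5] addr=0xe9 blk=58 s=2: L1-HIT | VC []
  [6] addr=0x4d blk=19 s=3: L1-HIT | VC []
  [7] addr=0xe8 blk=58 s=2: L1-HIT | VC []
  [8] addr=0x27 blk=9 s=1: MISS | VC [25]
  [9] addr=0x44 blk=17 s=1: MISS | VC [25, 9]
  [10] addr=0x25 blk=9 s=1: VC-HIT | VC [25, 17]
  [11] addr=0x2d blk=11 s=3: MISS | VC [25, 17, 19]
  [12] addr=0x4c blk=19 s=3: VC-HIT | VC [25, 17, 11]
  [13] addr=0x2c blk=11 s=3: VC-HIT | VC [25, 17, 19]

SEQ = [MISS, L1-HIT, MISS, L1-HIT, MISS, L1-HIT, L1-HIT, L1-HIT, MISS, MISS, VC-HIT, MISS, VC-HIT, VC-HIT]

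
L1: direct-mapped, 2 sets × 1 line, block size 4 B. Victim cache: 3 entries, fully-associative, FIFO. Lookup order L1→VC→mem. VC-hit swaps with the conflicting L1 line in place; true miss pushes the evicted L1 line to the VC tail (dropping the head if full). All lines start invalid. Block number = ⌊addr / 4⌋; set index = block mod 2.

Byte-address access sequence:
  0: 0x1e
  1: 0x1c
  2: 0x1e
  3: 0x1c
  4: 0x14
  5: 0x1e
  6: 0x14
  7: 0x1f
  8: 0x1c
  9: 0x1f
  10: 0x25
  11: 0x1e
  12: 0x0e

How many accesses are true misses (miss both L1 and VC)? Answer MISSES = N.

MISSES = 4

  [0] addr=0x1e blk=7 s=1: MISS | VC []
  [1] addr=0x1c blk=7 s=1: L1-HIT | VC []
  [2] addr=0x1e blk=7 s=1: L1-HIT | VC []
  [3] addr=0x1c blk=7 s=1: L1-HIT | VC []
  [4] addr=0x14 blk=5 s=1: MISS | VC [7]
  [5] addr=0x1e blk=7 s=1: VC-HIT | VC [5]
  [6] addr=0x14 blk=5 s=1: VC-HIT | VC [7]
  [7] addr=0x1f blk=7 s=1: VC-HIT | VC [5]
  [8] addr=0x1c blk=7 s=1: L1-HIT | VC [5]
  [9] addr=0x1f blk=7 s=1: L1-HIT | VC [5]
  [10] addr=0x25 blk=9 s=1: MISS | VC [5, 7]
  [11] addr=0x1e blk=7 s=1: VC-HIT | VC [5, 9]
  [12] addr=0xe blk=3 s=1: MISS | VC [5, 9, 7]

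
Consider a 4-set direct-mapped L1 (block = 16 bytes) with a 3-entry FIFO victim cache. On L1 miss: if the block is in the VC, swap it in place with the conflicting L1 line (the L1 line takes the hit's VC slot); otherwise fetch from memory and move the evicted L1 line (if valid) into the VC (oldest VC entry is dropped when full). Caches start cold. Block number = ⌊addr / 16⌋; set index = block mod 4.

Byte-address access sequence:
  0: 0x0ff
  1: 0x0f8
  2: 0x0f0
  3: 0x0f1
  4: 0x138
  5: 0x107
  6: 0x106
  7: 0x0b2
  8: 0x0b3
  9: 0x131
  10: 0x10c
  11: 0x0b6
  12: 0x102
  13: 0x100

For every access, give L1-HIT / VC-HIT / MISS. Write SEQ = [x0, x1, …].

SEQ = [MISS, L1-HIT, L1-HIT, L1-HIT, MISS, MISS, L1-HIT, MISS, L1-HIT, VC-HIT, L1-HIT, VC-HIT, L1-HIT, L1-HIT]

0: 0xff (blk 15, set 3) → MISS  vc=[]
1: 0xf8 (blk 15, set 3) → L1-HIT  vc=[]
2: 0xf0 (blk 15, set 3) → L1-HIT  vc=[]
3: 0xf1 (blk 15, set 3) → L1-HIT  vc=[]
4: 0x138 (blk 19, set 3) → MISS  vc=[15]
5: 0x107 (blk 16, set 0) → MISS  vc=[15]
6: 0x106 (blk 16, set 0) → L1-HIT  vc=[15]
7: 0xb2 (blk 11, set 3) → MISS  vc=[15, 19]
8: 0xb3 (blk 11, set 3) → L1-HIT  vc=[15, 19]
9: 0x131 (blk 19, set 3) → VC-HIT  vc=[15, 11]
10: 0x10c (blk 16, set 0) → L1-HIT  vc=[15, 11]
11: 0xb6 (blk 11, set 3) → VC-HIT  vc=[15, 19]
12: 0x102 (blk 16, set 0) → L1-HIT  vc=[15, 19]
13: 0x100 (blk 16, set 0) → L1-HIT  vc=[15, 19]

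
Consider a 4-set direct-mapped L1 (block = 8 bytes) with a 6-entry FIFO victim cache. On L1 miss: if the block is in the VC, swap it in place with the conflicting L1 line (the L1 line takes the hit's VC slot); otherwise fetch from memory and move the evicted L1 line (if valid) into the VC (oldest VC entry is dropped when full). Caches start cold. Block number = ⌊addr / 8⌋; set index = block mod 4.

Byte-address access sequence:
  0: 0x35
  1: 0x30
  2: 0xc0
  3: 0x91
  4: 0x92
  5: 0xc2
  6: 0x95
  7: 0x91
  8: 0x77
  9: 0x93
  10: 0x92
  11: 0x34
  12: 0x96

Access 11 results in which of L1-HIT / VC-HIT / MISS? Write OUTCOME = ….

OUTCOME = VC-HIT

0: 0x35 (blk 6, set 2) → MISS  vc=[]
1: 0x30 (blk 6, set 2) → L1-HIT  vc=[]
2: 0xc0 (blk 24, set 0) → MISS  vc=[]
3: 0x91 (blk 18, set 2) → MISS  vc=[6]
4: 0x92 (blk 18, set 2) → L1-HIT  vc=[6]
5: 0xc2 (blk 24, set 0) → L1-HIT  vc=[6]
6: 0x95 (blk 18, set 2) → L1-HIT  vc=[6]
7: 0x91 (blk 18, set 2) → L1-HIT  vc=[6]
8: 0x77 (blk 14, set 2) → MISS  vc=[6, 18]
9: 0x93 (blk 18, set 2) → VC-HIT  vc=[6, 14]
10: 0x92 (blk 18, set 2) → L1-HIT  vc=[6, 14]
11: 0x34 (blk 6, set 2) → VC-HIT  vc=[18, 14]
12: 0x96 (blk 18, set 2) → VC-HIT  vc=[6, 14]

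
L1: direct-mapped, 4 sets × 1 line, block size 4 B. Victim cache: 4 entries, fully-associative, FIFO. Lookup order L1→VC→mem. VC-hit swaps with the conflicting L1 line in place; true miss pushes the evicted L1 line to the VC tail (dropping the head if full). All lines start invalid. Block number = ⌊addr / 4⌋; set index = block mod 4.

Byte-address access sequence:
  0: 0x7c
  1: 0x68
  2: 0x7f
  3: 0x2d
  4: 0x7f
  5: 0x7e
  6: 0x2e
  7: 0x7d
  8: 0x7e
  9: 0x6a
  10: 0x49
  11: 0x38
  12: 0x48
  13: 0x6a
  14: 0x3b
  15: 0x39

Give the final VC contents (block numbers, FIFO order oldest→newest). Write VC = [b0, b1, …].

0: 0x7c (blk 31, set 3) → MISS  vc=[]
1: 0x68 (blk 26, set 2) → MISS  vc=[]
2: 0x7f (blk 31, set 3) → L1-HIT  vc=[]
3: 0x2d (blk 11, set 3) → MISS  vc=[31]
4: 0x7f (blk 31, set 3) → VC-HIT  vc=[11]
5: 0x7e (blk 31, set 3) → L1-HIT  vc=[11]
6: 0x2e (blk 11, set 3) → VC-HIT  vc=[31]
7: 0x7d (blk 31, set 3) → VC-HIT  vc=[11]
8: 0x7e (blk 31, set 3) → L1-HIT  vc=[11]
9: 0x6a (blk 26, set 2) → L1-HIT  vc=[11]
10: 0x49 (blk 18, set 2) → MISS  vc=[11, 26]
11: 0x38 (blk 14, set 2) → MISS  vc=[11, 26, 18]
12: 0x48 (blk 18, set 2) → VC-HIT  vc=[11, 26, 14]
13: 0x6a (blk 26, set 2) → VC-HIT  vc=[11, 18, 14]
14: 0x3b (blk 14, set 2) → VC-HIT  vc=[11, 18, 26]
15: 0x39 (blk 14, set 2) → L1-HIT  vc=[11, 18, 26]

VC = [11, 18, 26]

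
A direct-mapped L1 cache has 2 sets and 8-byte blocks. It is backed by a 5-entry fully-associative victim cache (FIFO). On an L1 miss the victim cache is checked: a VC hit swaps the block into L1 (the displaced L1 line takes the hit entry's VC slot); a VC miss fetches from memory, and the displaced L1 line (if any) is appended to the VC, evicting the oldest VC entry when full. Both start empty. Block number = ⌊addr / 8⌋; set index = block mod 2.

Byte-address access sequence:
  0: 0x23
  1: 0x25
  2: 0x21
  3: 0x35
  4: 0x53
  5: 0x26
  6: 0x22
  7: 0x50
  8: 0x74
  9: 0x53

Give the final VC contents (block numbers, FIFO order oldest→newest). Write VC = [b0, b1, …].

#0 0x23→b4/s0 MISS; vc=[]
#1 0x25→b4/s0 L1-HIT; vc=[]
#2 0x21→b4/s0 L1-HIT; vc=[]
#3 0x35→b6/s0 MISS; vc=[4]
#4 0x53→b10/s0 MISS; vc=[4,6]
#5 0x26→b4/s0 VC-HIT; vc=[10,6]
#6 0x22→b4/s0 L1-HIT; vc=[10,6]
#7 0x50→b10/s0 VC-HIT; vc=[4,6]
#8 0x74→b14/s0 MISS; vc=[4,6,10]
#9 0x53→b10/s0 VC-HIT; vc=[4,6,14]

VC = [4, 6, 14]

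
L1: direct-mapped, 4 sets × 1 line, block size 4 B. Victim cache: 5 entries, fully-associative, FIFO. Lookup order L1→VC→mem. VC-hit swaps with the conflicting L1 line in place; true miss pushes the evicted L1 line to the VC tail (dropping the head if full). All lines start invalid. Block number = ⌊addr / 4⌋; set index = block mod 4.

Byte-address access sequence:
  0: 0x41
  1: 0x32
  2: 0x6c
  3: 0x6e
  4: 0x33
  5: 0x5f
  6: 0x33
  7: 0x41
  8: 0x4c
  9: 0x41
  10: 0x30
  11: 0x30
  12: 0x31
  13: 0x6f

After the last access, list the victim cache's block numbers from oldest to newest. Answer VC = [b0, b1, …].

  [0] addr=0x41 blk=16 s=0: MISS | VC []
  [1] addr=0x32 blk=12 s=0: MISS | VC [16]
  [2] addr=0x6c blk=27 s=3: MISS | VC [16]
  [3] addr=0x6e blk=27 s=3: L1-HIT | VC [16]
  [4] addr=0x33 blk=12 s=0: L1-HIT | VC [16]
  [5] addr=0x5f blk=23 s=3: MISS | VC [16, 27]
  [6] addr=0x33 blk=12 s=0: L1-HIT | VC [16, 27]
  [7] addr=0x41 blk=16 s=0: VC-HIT | VC [12, 27]
  [8] addr=0x4c blk=19 s=3: MISS | VC [12, 27, 23]
  [9] addr=0x41 blk=16 s=0: L1-HIT | VC [12, 27, 23]
  [10] addr=0x30 blk=12 s=0: VC-HIT | VC [16, 27, 23]
  [11] addr=0x30 blk=12 s=0: L1-HIT | VC [16, 27, 23]
  [12] addr=0x31 blk=12 s=0: L1-HIT | VC [16, 27, 23]
  [13] addr=0x6f blk=27 s=3: VC-HIT | VC [16, 19, 23]

VC = [16, 19, 23]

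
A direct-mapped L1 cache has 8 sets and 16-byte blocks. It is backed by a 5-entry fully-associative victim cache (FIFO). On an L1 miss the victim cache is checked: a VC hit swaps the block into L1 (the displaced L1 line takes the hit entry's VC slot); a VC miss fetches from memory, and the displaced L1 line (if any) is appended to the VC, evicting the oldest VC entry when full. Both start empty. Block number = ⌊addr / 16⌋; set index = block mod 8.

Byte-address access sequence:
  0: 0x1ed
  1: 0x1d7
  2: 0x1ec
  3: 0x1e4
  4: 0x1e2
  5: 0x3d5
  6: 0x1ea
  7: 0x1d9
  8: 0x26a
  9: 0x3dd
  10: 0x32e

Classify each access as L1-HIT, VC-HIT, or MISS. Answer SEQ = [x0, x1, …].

SEQ = [MISS, MISS, L1-HIT, L1-HIT, L1-HIT, MISS, L1-HIT, VC-HIT, MISS, VC-HIT, MISS]

0: 0x1ed (blk 30, set 6) → MISS  vc=[]
1: 0x1d7 (blk 29, set 5) → MISS  vc=[]
2: 0x1ec (blk 30, set 6) → L1-HIT  vc=[]
3: 0x1e4 (blk 30, set 6) → L1-HIT  vc=[]
4: 0x1e2 (blk 30, set 6) → L1-HIT  vc=[]
5: 0x3d5 (blk 61, set 5) → MISS  vc=[29]
6: 0x1ea (blk 30, set 6) → L1-HIT  vc=[29]
7: 0x1d9 (blk 29, set 5) → VC-HIT  vc=[61]
8: 0x26a (blk 38, set 6) → MISS  vc=[61, 30]
9: 0x3dd (blk 61, set 5) → VC-HIT  vc=[29, 30]
10: 0x32e (blk 50, set 2) → MISS  vc=[29, 30]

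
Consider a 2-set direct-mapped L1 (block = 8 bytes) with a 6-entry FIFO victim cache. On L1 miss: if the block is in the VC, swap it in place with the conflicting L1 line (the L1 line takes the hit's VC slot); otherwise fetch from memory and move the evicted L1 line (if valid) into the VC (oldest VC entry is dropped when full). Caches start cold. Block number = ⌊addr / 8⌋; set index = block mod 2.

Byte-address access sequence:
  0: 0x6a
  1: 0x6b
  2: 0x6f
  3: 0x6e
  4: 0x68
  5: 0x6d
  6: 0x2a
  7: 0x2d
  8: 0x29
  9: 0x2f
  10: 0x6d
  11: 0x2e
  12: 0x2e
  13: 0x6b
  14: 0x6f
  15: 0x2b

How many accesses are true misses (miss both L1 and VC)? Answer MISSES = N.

0: 0x6a (blk 13, set 1) → MISS  vc=[]
1: 0x6b (blk 13, set 1) → L1-HIT  vc=[]
2: 0x6f (blk 13, set 1) → L1-HIT  vc=[]
3: 0x6e (blk 13, set 1) → L1-HIT  vc=[]
4: 0x68 (blk 13, set 1) → L1-HIT  vc=[]
5: 0x6d (blk 13, set 1) → L1-HIT  vc=[]
6: 0x2a (blk 5, set 1) → MISS  vc=[13]
7: 0x2d (blk 5, set 1) → L1-HIT  vc=[13]
8: 0x29 (blk 5, set 1) → L1-HIT  vc=[13]
9: 0x2f (blk 5, set 1) → L1-HIT  vc=[13]
10: 0x6d (blk 13, set 1) → VC-HIT  vc=[5]
11: 0x2e (blk 5, set 1) → VC-HIT  vc=[13]
12: 0x2e (blk 5, set 1) → L1-HIT  vc=[13]
13: 0x6b (blk 13, set 1) → VC-HIT  vc=[5]
14: 0x6f (blk 13, set 1) → L1-HIT  vc=[5]
15: 0x2b (blk 5, set 1) → VC-HIT  vc=[13]

MISSES = 2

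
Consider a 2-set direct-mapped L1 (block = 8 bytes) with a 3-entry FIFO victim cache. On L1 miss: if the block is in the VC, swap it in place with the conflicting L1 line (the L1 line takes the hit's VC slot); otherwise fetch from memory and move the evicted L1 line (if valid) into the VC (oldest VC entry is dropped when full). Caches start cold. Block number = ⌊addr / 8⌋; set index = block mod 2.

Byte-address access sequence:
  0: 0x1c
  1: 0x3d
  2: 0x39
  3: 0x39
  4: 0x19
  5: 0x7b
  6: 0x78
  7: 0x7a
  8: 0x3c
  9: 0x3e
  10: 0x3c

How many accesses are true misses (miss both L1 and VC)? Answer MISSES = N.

MISSES = 3

#0 0x1c→b3/s1 MISS; vc=[]
#1 0x3d→b7/s1 MISS; vc=[3]
#2 0x39→b7/s1 L1-HIT; vc=[3]
#3 0x39→b7/s1 L1-HIT; vc=[3]
#4 0x19→b3/s1 VC-HIT; vc=[7]
#5 0x7b→b15/s1 MISS; vc=[7,3]
#6 0x78→b15/s1 L1-HIT; vc=[7,3]
#7 0x7a→b15/s1 L1-HIT; vc=[7,3]
#8 0x3c→b7/s1 VC-HIT; vc=[15,3]
#9 0x3e→b7/s1 L1-HIT; vc=[15,3]
#10 0x3c→b7/s1 L1-HIT; vc=[15,3]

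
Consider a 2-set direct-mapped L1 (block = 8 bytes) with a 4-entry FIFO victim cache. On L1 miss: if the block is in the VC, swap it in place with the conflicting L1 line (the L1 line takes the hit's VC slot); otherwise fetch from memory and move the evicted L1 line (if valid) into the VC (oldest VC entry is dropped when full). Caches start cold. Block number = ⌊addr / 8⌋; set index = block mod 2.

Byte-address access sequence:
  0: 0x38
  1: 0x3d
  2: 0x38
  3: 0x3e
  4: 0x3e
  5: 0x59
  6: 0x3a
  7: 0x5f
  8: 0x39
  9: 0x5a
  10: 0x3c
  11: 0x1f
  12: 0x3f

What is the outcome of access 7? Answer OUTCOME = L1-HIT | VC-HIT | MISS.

0: 0x38 (blk 7, set 1) → MISS  vc=[]
1: 0x3d (blk 7, set 1) → L1-HIT  vc=[]
2: 0x38 (blk 7, set 1) → L1-HIT  vc=[]
3: 0x3e (blk 7, set 1) → L1-HIT  vc=[]
4: 0x3e (blk 7, set 1) → L1-HIT  vc=[]
5: 0x59 (blk 11, set 1) → MISS  vc=[7]
6: 0x3a (blk 7, set 1) → VC-HIT  vc=[11]
7: 0x5f (blk 11, set 1) → VC-HIT  vc=[7]
8: 0x39 (blk 7, set 1) → VC-HIT  vc=[11]
9: 0x5a (blk 11, set 1) → VC-HIT  vc=[7]
10: 0x3c (blk 7, set 1) → VC-HIT  vc=[11]
11: 0x1f (blk 3, set 1) → MISS  vc=[11, 7]
12: 0x3f (blk 7, set 1) → VC-HIT  vc=[11, 3]

OUTCOME = VC-HIT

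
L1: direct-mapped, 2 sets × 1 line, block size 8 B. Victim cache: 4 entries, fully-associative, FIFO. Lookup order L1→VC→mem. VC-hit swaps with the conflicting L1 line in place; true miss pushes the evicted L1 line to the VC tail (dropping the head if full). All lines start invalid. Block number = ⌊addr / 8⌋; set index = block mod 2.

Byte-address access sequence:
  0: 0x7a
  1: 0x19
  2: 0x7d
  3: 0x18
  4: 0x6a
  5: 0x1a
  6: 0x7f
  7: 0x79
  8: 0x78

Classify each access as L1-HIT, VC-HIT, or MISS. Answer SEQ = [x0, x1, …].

  [0] addr=0x7a blk=15 s=1: MISS | VC []
  [1] addr=0x19 blk=3 s=1: MISS | VC [15]
  [2] addr=0x7d blk=15 s=1: VC-HIT | VC [3]
  [3] addr=0x18 blk=3 s=1: VC-HIT | VC [15]
  [4] addr=0x6a blk=13 s=1: MISS | VC [15, 3]
  [5] addr=0x1a blk=3 s=1: VC-HIT | VC [15, 13]
  [6] addr=0x7f blk=15 s=1: VC-HIT | VC [3, 13]
  [7] addr=0x79 blk=15 s=1: L1-HIT | VC [3, 13]
  [8] addr=0x78 blk=15 s=1: L1-HIT | VC [3, 13]

SEQ = [MISS, MISS, VC-HIT, VC-HIT, MISS, VC-HIT, VC-HIT, L1-HIT, L1-HIT]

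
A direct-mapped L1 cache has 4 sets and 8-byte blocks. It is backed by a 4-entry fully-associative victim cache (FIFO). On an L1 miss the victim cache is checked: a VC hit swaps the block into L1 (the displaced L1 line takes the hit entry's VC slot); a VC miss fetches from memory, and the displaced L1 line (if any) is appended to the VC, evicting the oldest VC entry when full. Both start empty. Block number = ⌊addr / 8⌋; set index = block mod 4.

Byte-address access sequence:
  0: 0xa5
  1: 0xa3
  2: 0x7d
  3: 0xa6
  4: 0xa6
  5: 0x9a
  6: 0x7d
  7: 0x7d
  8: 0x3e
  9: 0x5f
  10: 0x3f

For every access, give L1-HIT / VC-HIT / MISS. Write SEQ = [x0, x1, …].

SEQ = [MISS, L1-HIT, MISS, L1-HIT, L1-HIT, MISS, VC-HIT, L1-HIT, MISS, MISS, VC-HIT]

  [0] addr=0xa5 blk=20 s=0: MISS | VC []
  [1] addr=0xa3 blk=20 s=0: L1-HIT | VC []
  [2] addr=0x7d blk=15 s=3: MISS | VC []
  [3] addr=0xa6 blk=20 s=0: L1-HIT | VC []
  [4] addr=0xa6 blk=20 s=0: L1-HIT | VC []
  [5] addr=0x9a blk=19 s=3: MISS | VC [15]
  [6] addr=0x7d blk=15 s=3: VC-HIT | VC [19]
  [7] addr=0x7d blk=15 s=3: L1-HIT | VC [19]
  [8] addr=0x3e blk=7 s=3: MISS | VC [19, 15]
  [9] addr=0x5f blk=11 s=3: MISS | VC [19, 15, 7]
  [10] addr=0x3f blk=7 s=3: VC-HIT | VC [19, 15, 11]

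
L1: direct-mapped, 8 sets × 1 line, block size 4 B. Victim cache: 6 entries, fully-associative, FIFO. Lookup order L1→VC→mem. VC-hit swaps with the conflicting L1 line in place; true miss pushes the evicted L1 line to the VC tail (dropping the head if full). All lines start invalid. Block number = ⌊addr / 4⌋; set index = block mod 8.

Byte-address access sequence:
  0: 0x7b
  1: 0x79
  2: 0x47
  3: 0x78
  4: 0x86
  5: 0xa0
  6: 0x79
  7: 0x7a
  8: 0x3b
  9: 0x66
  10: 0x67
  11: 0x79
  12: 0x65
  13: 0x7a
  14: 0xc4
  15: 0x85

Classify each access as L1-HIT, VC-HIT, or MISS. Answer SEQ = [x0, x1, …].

SEQ = [MISS, L1-HIT, MISS, L1-HIT, MISS, MISS, L1-HIT, L1-HIT, MISS, MISS, L1-HIT, VC-HIT, L1-HIT, L1-HIT, MISS, VC-HIT]

#0 0x7b→b30/s6 MISS; vc=[]
#1 0x79→b30/s6 L1-HIT; vc=[]
#2 0x47→b17/s1 MISS; vc=[]
#3 0x78→b30/s6 L1-HIT; vc=[]
#4 0x86→b33/s1 MISS; vc=[17]
#5 0xa0→b40/s0 MISS; vc=[17]
#6 0x79→b30/s6 L1-HIT; vc=[17]
#7 0x7a→b30/s6 L1-HIT; vc=[17]
#8 0x3b→b14/s6 MISS; vc=[17,30]
#9 0x66→b25/s1 MISS; vc=[17,30,33]
#10 0x67→b25/s1 L1-HIT; vc=[17,30,33]
#11 0x79→b30/s6 VC-HIT; vc=[17,14,33]
#12 0x65→b25/s1 L1-HIT; vc=[17,14,33]
#13 0x7a→b30/s6 L1-HIT; vc=[17,14,33]
#14 0xc4→b49/s1 MISS; vc=[17,14,33,25]
#15 0x85→b33/s1 VC-HIT; vc=[17,14,49,25]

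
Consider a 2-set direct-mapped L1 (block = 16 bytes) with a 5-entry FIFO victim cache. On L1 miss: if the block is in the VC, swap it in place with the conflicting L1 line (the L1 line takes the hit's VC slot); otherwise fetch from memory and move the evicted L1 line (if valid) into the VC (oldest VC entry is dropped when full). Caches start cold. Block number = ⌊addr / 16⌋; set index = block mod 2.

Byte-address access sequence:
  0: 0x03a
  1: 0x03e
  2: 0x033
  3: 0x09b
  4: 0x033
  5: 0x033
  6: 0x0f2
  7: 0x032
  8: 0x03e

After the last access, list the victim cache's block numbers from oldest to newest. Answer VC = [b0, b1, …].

#0 0x3a→b3/s1 MISS; vc=[]
#1 0x3e→b3/s1 L1-HIT; vc=[]
#2 0x33→b3/s1 L1-HIT; vc=[]
#3 0x9b→b9/s1 MISS; vc=[3]
#4 0x33→b3/s1 VC-HIT; vc=[9]
#5 0x33→b3/s1 L1-HIT; vc=[9]
#6 0xf2→b15/s1 MISS; vc=[9,3]
#7 0x32→b3/s1 VC-HIT; vc=[9,15]
#8 0x3e→b3/s1 L1-HIT; vc=[9,15]

VC = [9, 15]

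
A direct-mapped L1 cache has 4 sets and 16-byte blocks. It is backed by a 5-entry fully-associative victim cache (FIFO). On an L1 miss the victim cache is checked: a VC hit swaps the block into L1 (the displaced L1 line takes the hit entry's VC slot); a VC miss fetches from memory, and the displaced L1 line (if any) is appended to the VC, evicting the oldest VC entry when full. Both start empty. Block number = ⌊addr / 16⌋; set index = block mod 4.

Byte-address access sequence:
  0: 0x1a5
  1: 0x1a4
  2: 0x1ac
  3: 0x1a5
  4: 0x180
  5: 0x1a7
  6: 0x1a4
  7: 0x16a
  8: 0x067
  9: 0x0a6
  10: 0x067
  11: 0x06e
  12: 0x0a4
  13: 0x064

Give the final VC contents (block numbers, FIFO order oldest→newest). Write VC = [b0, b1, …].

VC = [26, 22, 10]

  [0] addr=0x1a5 blk=26 s=2: MISS | VC []
  [1] addr=0x1a4 blk=26 s=2: L1-HIT | VC []
  [2] addr=0x1ac blk=26 s=2: L1-HIT | VC []
  [3] addr=0x1a5 blk=26 s=2: L1-HIT | VC []
  [4] addr=0x180 blk=24 s=0: MISS | VC []
  [5] addr=0x1a7 blk=26 s=2: L1-HIT | VC []
  [6] addr=0x1a4 blk=26 s=2: L1-HIT | VC []
  [7] addr=0x16a blk=22 s=2: MISS | VC [26]
  [8] addr=0x67 blk=6 s=2: MISS | VC [26, 22]
  [9] addr=0xa6 blk=10 s=2: MISS | VC [26, 22, 6]
  [10] addr=0x67 blk=6 s=2: VC-HIT | VC [26, 22, 10]
  [11] addr=0x6e blk=6 s=2: L1-HIT | VC [26, 22, 10]
  [12] addr=0xa4 blk=10 s=2: VC-HIT | VC [26, 22, 6]
  [13] addr=0x64 blk=6 s=2: VC-HIT | VC [26, 22, 10]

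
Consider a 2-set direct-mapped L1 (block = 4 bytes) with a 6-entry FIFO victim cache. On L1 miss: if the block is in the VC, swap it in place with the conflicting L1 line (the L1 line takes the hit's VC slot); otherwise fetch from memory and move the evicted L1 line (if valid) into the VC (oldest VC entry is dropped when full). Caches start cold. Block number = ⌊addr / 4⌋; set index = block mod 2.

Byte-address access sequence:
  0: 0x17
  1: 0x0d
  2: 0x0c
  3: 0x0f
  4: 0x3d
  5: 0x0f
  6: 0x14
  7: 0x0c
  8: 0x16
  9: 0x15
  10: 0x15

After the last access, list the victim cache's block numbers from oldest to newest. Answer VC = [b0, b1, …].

  [0] addr=0x17 blk=5 s=1: MISS | VC []
  [1] addr=0xd blk=3 s=1: MISS | VC [5]
  [2] addr=0xc blk=3 s=1: L1-HIT | VC [5]
  [3] addr=0xf blk=3 s=1: L1-HIT | VC [5]
  [4] addr=0x3d blk=15 s=1: MISS | VC [5, 3]
  [5] addr=0xf blk=3 s=1: VC-HIT | VC [5, 15]
  [6] addr=0x14 blk=5 s=1: VC-HIT | VC [3, 15]
  [7] addr=0xc blk=3 s=1: VC-HIT | VC [5, 15]
  [8] addr=0x16 blk=5 s=1: VC-HIT | VC [3, 15]
  [9] addr=0x15 blk=5 s=1: L1-HIT | VC [3, 15]
  [10] addr=0x15 blk=5 s=1: L1-HIT | VC [3, 15]

VC = [3, 15]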